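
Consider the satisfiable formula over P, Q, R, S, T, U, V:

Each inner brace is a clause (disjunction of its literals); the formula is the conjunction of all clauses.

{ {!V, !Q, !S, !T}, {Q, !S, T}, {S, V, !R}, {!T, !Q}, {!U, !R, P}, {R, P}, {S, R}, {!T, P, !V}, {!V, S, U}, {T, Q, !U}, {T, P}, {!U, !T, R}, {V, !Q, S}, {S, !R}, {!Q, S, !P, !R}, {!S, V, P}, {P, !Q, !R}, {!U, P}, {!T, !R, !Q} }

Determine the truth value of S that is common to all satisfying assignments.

Suppose S = false.
The clause (R) is unit, so R = true.
But (!R) is also a unit clause — contradiction.
So every satisfying assignment has S = True.

True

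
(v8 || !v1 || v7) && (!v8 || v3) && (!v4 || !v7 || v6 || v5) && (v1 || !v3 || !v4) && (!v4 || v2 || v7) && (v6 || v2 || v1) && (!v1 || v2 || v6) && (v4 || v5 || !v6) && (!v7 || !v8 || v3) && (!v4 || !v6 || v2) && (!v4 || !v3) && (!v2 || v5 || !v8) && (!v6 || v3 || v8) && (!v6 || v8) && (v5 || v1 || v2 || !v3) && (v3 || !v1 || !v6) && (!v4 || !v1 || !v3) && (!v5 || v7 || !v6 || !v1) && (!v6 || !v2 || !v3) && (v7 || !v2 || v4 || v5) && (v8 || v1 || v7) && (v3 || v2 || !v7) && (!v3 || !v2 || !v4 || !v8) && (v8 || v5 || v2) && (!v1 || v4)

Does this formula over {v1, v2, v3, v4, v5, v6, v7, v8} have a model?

Branch on v8: set v8 = false.
From the singleton clause (!v6), v6 = false.
Branch on v1: set v1 = false.
From the singleton clause (v2), v2 = true.
From the singleton clause (v7), v7 = true.
Branch on v4: set v4 = false.
Every clause is now satisfied; v3, v5 are unconstrained.
A satisfying assignment: v1 ↦ false,  v2 ↦ true,  v3 ↦ true,  v4 ↦ false,  v5 ↦ false,  v6 ↦ false,  v7 ↦ true,  v8 ↦ false.

Yes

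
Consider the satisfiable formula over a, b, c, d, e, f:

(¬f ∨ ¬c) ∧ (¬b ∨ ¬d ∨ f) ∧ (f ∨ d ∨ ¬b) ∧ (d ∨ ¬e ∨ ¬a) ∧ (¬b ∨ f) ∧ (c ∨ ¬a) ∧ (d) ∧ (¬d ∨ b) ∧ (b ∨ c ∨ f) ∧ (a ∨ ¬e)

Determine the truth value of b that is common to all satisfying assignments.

True

Suppose b = False.
(d) alone gives d = True.
Now (¬d) is unsatisfied and unit — conflict.
So every satisfying assignment has b = True.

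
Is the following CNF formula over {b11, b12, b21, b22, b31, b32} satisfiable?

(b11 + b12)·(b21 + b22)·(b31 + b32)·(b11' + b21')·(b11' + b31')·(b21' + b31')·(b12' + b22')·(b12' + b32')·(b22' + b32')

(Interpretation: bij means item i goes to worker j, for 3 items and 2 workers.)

Branch on b11: set b11 = 1.
Unit clause (b21') forces b21 = 0.
Unit clause (b22) forces b22 = 1.
Unit clause (b31') forces b31 = 0.
Unit clause (b32) forces b32 = 1.
But (b32') is also a unit clause — contradiction.
That branch fails; take b11 = 0 instead.
Unit clause (b12) forces b12 = 1.
Unit clause (b22') forces b22 = 0.
Unit clause (b21) forces b21 = 1.
Unit clause (b31') forces b31 = 0.
Unit clause (b32) forces b32 = 1.
But (b32') is also a unit clause — contradiction.
Both values of b11 lead to a conflict.
No assignment satisfies every clause.

No, unsatisfiable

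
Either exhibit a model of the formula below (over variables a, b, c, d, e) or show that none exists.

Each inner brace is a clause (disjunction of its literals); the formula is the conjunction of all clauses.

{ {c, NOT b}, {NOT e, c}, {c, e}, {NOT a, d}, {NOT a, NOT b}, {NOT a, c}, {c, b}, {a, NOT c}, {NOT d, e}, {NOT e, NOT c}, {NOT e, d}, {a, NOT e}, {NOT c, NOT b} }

Try c = true.
Unit clause (a) forces a = true.
Unit clause (d) forces d = true.
Unit clause (NOT b) forces b = false.
Unit clause (e) forces e = true.
Now (NOT e) is unsatisfied and unit — conflict.
Undo c and try c = false.
Unit clause (NOT b) forces b = false.
Now (b) is unsatisfied and unit — conflict.
Neither c = true nor c = false works.

UNSATISFIABLE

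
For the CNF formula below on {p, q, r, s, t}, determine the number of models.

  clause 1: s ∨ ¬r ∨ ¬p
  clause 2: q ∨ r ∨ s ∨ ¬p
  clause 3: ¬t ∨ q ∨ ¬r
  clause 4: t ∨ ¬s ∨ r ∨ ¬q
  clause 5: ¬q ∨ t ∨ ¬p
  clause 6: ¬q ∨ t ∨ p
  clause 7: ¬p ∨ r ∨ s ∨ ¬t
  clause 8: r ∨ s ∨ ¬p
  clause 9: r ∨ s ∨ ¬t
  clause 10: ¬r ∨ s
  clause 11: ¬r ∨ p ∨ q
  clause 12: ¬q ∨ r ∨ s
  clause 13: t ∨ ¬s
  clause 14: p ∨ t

6

There are 2^5 = 32 truth assignments over (p, q, r, s, t).
Split on r. With r = True, the clauses containing r are satisfied and ¬r drops from the rest; 2 of the 2^4 = 16 assignments to the other variables satisfy what remains.
With r = False, by the same count on the reduced clause set, 4 assignments work.
(One model: p=F, q=F, r=F, s=T, t=T.)
Total: 2 + 4 = 6.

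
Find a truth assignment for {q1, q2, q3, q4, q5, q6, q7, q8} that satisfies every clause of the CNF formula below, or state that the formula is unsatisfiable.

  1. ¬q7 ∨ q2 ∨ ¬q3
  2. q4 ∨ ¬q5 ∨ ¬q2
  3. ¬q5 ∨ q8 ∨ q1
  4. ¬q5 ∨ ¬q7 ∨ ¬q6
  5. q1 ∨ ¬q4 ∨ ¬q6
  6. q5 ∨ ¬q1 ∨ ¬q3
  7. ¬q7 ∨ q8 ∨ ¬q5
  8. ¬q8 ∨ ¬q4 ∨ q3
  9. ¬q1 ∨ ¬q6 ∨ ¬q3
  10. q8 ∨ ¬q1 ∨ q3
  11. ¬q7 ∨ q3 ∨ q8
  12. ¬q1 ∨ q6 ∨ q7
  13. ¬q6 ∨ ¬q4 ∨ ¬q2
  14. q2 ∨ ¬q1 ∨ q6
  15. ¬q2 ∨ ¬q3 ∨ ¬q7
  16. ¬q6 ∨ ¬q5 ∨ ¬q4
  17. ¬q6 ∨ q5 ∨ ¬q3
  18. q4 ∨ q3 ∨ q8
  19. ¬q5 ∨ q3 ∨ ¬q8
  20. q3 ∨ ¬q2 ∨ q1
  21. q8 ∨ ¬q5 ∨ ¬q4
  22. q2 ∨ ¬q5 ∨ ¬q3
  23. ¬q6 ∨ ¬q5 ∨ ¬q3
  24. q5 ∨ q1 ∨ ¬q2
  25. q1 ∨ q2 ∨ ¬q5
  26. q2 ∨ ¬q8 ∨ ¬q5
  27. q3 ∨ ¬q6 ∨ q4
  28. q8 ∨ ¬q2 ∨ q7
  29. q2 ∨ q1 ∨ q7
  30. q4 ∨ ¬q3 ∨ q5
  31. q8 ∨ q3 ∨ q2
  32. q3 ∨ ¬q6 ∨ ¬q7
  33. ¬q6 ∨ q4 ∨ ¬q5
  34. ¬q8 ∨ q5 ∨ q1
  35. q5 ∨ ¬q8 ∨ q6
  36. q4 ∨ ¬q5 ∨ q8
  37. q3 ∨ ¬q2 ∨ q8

Suppose q7 = False.
Suppose q1 = False.
Unit clause (q2) forces q2 = True.
Unit clause (q3) forces q3 = True.
Unit clause (q5) forces q5 = True.
Unit clause (q4) forces q4 = True.
Unit clause (q8) forces q8 = True.
Unit clause (¬q6) forces q6 = False.
All clauses are satisfied.

q1 ↦ False,  q2 ↦ True,  q3 ↦ True,  q4 ↦ True,  q5 ↦ True,  q6 ↦ False,  q7 ↦ False,  q8 ↦ True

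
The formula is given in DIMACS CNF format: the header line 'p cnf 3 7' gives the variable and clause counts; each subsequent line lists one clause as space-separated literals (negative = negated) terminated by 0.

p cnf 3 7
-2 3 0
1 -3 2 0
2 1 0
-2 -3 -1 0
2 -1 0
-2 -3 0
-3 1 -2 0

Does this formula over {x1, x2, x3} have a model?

Branch on x2: set x2 = False.
From the singleton clause (x1), x1 = True.
That conflicts with the unit clause (¬x1).
Backtrack on x2: now try x2 = True.
From the singleton clause (x3), x3 = True.
That conflicts with the unit clause (¬x3).
Both values of x2 lead to a conflict.
No assignment satisfies every clause.

Unsatisfiable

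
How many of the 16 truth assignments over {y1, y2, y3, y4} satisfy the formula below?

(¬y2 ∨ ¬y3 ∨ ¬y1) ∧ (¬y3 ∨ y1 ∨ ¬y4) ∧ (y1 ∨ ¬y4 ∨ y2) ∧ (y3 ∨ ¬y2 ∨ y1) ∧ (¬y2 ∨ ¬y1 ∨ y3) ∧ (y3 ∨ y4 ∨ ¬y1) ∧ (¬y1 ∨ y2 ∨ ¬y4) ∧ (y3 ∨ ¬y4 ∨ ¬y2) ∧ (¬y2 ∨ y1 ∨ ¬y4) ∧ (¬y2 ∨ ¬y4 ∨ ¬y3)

There are 2^4 = 16 truth assignments over (y1, y2, y3, y4).
Split on y4. With y4 = True, the clauses containing y4 are satisfied and ¬y4 drops from the rest; 0 of the 2^3 = 8 assignments to the other variables satisfy what remains.
With y4 = False, by the same count on the reduced clause set, 4 assignments work.
Total: 0 + 4 = 4.

4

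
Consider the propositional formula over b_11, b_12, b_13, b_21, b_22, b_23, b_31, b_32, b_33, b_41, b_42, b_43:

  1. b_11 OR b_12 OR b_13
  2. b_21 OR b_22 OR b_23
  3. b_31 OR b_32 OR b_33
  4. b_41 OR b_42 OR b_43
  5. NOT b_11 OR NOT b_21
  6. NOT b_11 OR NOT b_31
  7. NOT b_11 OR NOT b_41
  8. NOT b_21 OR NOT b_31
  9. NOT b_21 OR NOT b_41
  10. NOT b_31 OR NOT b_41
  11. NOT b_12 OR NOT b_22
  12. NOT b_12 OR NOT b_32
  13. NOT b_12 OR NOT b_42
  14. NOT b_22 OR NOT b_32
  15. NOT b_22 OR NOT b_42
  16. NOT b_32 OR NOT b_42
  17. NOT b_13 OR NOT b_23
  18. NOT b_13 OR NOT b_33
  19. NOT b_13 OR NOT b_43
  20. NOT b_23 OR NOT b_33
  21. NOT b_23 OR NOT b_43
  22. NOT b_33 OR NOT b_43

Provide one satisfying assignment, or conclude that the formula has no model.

Suppose b_11 = false.
Suppose b_12 = true.
From the singleton clause (NOT b_22), b_22 = false.
From the singleton clause (NOT b_32), b_32 = false.
From the singleton clause (NOT b_42), b_42 = false.
Suppose b_21 = true.
From the singleton clause (NOT b_31), b_31 = false.
From the singleton clause (b_33), b_33 = true.
From the singleton clause (NOT b_41), b_41 = false.
From the singleton clause (b_43), b_43 = true.
But (NOT b_43) is also a unit clause — contradiction.
Undo b_21 and try b_21 = false.
From the singleton clause (b_23), b_23 = true.
From the singleton clause (NOT b_13), b_13 = false.
From the singleton clause (NOT b_33), b_33 = false.
From the singleton clause (b_31), b_31 = true.
From the singleton clause (NOT b_41), b_41 = false.
From the singleton clause (b_43), b_43 = true.
But (NOT b_43) is also a unit clause — contradiction.
Either choice for b_21 ends in contradiction.
Undo b_12 and try b_12 = false.
From the singleton clause (b_13), b_13 = true.
From the singleton clause (NOT b_23), b_23 = false.
From the singleton clause (NOT b_33), b_33 = false.
From the singleton clause (NOT b_43), b_43 = false.
Suppose b_21 = true.
From the singleton clause (NOT b_31), b_31 = false.
From the singleton clause (b_32), b_32 = true.
From the singleton clause (NOT b_41), b_41 = false.
From the singleton clause (b_42), b_42 = true.
But (NOT b_42) is also a unit clause — contradiction.
Undo b_21 and try b_21 = false.
From the singleton clause (b_22), b_22 = true.
From the singleton clause (NOT b_32), b_32 = false.
From the singleton clause (b_31), b_31 = true.
From the singleton clause (NOT b_41), b_41 = false.
From the singleton clause (b_42), b_42 = true.
But (NOT b_42) is also a unit clause — contradiction.
Either choice for b_21 ends in contradiction.
Either choice for b_12 ends in contradiction.
Undo b_11 and try b_11 = true.
From the singleton clause (NOT b_21), b_21 = false.
From the singleton clause (NOT b_31), b_31 = false.
From the singleton clause (NOT b_41), b_41 = false.
Suppose b_22 = true.
From the singleton clause (NOT b_12), b_12 = false.
From the singleton clause (NOT b_32), b_32 = false.
From the singleton clause (b_33), b_33 = true.
From the singleton clause (NOT b_42), b_42 = false.
From the singleton clause (b_43), b_43 = true.
But (NOT b_43) is also a unit clause — contradiction.
Undo b_22 and try b_22 = false.
From the singleton clause (b_23), b_23 = true.
From the singleton clause (NOT b_13), b_13 = false.
From the singleton clause (NOT b_33), b_33 = false.
From the singleton clause (b_32), b_32 = true.
From the singleton clause (NOT b_12), b_12 = false.
From the singleton clause (NOT b_42), b_42 = false.
From the singleton clause (b_43), b_43 = true.
But (NOT b_43) is also a unit clause — contradiction.
Either choice for b_22 ends in contradiction.
Either choice for b_11 ends in contradiction.

UNSATISFIABLE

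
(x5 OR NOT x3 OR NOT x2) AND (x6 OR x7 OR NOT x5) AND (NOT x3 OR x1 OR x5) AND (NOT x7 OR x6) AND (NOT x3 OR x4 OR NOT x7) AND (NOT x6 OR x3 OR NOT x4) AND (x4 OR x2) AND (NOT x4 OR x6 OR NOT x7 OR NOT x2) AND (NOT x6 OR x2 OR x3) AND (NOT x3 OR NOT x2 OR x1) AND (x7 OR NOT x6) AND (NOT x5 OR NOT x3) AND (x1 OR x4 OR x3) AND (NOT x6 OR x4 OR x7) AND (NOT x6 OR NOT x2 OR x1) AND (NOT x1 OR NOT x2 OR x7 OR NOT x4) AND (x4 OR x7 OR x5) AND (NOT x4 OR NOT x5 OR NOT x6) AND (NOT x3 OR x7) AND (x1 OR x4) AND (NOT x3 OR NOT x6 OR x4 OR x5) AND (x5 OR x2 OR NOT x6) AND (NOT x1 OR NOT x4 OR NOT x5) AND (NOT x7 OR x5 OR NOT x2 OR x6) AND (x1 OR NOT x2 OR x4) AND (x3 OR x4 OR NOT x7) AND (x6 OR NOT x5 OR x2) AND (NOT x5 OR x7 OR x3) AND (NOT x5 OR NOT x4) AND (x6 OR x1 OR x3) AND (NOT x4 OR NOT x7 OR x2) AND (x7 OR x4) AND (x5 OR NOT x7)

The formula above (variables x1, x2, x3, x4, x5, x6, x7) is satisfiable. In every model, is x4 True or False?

True

Suppose x4 = false.
From the singleton clause (x2), x2 = true.
From the singleton clause (x1), x1 = true.
From the singleton clause (x7), x7 = true.
From the singleton clause (x6), x6 = true.
From the singleton clause (NOT x3), x3 = false.
That conflicts with the unit clause (x3).
So every satisfying assignment has x4 = True.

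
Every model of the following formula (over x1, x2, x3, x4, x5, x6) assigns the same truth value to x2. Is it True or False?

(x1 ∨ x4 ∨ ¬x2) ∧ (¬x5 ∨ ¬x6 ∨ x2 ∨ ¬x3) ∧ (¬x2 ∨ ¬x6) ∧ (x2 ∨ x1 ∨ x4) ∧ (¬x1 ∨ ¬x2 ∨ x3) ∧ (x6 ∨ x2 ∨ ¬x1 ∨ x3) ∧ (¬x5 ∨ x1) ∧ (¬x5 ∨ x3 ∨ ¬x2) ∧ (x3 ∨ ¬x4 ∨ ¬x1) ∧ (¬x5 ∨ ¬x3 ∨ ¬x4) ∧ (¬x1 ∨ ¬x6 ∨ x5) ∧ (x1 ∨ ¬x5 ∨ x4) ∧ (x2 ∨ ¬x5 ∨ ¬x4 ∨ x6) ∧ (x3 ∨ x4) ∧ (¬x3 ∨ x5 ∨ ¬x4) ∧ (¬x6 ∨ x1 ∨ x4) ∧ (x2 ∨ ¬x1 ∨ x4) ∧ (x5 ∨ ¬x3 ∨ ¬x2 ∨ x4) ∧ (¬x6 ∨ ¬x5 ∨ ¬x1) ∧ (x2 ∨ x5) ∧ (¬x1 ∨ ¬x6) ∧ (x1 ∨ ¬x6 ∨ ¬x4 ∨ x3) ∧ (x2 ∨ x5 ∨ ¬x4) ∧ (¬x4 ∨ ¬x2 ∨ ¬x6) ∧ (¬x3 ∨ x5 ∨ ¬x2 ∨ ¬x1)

True

Suppose x2 = False.
From the singleton clause (x5), x5 = True.
From the singleton clause (x1), x1 = True.
From the singleton clause (x4), x4 = True.
From the singleton clause (x3), x3 = True.
That conflicts with the unit clause (¬x3).
So every satisfying assignment has x2 = True.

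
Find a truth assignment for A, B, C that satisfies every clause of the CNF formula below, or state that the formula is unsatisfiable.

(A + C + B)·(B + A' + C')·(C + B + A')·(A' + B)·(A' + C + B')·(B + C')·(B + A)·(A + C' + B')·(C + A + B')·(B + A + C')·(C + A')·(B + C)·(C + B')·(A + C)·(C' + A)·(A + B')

Branch on A: set A = 1.
Unit clause (B) forces B = 1.
Unit clause (C) forces C = 1.
All clauses are satisfied.

A ↦ 1, B ↦ 1, C ↦ 1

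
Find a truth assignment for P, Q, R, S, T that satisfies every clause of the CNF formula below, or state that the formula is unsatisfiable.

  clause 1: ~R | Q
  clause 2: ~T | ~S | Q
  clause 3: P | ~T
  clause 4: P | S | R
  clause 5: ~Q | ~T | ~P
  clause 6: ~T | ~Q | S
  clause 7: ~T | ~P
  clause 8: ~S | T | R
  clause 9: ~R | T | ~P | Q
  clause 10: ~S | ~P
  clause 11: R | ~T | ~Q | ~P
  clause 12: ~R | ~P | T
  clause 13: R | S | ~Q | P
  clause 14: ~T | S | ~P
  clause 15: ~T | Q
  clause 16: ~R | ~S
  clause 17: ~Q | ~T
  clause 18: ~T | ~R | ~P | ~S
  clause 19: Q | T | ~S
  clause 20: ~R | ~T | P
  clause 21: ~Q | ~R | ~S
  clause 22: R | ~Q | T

P ↦ 0,  Q ↦ 1,  R ↦ 1,  S ↦ 0,  T ↦ 0

Branch on R: set R = 1.
The clause (Q) is unit, so Q = 1.
The clause (~S) is unit, so S = 0.
The clause (~T) is unit, so T = 0.
The clause (~P) is unit, so P = 0.
Every clause now holds.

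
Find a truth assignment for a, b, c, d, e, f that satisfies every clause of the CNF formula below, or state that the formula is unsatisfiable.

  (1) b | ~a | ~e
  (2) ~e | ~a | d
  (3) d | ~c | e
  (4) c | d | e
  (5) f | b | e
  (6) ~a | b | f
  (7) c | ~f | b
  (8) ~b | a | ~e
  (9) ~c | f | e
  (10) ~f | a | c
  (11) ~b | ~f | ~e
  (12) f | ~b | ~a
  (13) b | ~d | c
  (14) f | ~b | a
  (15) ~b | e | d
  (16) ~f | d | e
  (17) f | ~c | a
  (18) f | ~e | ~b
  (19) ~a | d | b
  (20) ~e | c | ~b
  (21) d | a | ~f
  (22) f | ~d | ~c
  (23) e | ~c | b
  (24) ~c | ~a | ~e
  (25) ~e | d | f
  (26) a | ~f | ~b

a=1,  b=1,  c=0,  d=1,  e=0,  f=1

Branch on b: set b = 1.
Branch on a: set a = 1.
Unit clause (f) forces f = 1.
Unit clause (~e) forces e = 0.
Unit clause (d) forces d = 1.
All clauses hold; c can take either value.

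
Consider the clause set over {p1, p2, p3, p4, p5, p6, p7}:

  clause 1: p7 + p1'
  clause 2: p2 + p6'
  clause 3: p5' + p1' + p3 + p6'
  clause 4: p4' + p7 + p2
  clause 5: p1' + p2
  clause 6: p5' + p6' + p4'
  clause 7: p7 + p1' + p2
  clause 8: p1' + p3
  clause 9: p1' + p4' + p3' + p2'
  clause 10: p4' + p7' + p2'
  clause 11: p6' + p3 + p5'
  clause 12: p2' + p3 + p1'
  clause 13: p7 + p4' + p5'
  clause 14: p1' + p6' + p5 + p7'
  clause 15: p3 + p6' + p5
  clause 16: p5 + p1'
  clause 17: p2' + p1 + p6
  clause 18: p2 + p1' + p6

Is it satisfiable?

Yes, satisfiable

Branch on p7: set p7 = 1.
Branch on p2: set p2 = 1.
The clause (p4') is unit, so p4 = 0.
Branch on p1: set p1 = 0.
The clause (p6) is unit, so p6 = 1.
Branch on p3: set p3 = 1.
Every clause is now satisfied; p5 is unconstrained.
A satisfying assignment: p1: 0,  p2: 1,  p3: 1,  p4: 0,  p5: 0,  p6: 1,  p7: 1.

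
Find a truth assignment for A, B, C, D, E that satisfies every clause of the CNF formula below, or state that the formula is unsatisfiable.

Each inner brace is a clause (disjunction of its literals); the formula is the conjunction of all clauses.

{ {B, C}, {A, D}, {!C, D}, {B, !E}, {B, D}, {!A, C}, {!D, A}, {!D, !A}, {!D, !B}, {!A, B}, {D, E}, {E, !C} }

Suppose B = true.
(!D) alone gives D = false.
(A) alone gives A = true.
(!C) alone gives C = false.
But (C) is also a unit clause — contradiction.
Backtrack on B: now try B = false.
(C) alone gives C = true.
(D) alone gives D = true.
(!E) alone gives E = false.
But (E) is also a unit clause — contradiction.
Neither B = true nor B = false works.

UNSATISFIABLE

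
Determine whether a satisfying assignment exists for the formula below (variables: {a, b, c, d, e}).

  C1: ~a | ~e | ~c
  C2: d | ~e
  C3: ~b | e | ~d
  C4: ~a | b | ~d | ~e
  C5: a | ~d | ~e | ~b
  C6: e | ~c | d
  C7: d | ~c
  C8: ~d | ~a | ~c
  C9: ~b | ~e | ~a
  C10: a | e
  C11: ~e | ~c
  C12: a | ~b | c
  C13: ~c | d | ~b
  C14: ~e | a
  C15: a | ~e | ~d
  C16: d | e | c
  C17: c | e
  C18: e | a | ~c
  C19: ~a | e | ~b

No, unsatisfiable

Try d = 1.
Try b = 0.
Try a = 0.
The clause (e) is unit, so e = 1.
That conflicts with the unit clause (~e).
Backtrack on a: now try a = 1.
The clause (~e) is unit, so e = 0.
The clause (~c) is unit, so c = 0.
That conflicts with the unit clause (c).
Both values of a lead to a conflict.
Backtrack on b: now try b = 1.
The clause (e) is unit, so e = 1.
The clause (a) is unit, so a = 1.
That conflicts with the unit clause (~a).
Both values of b lead to a conflict.
Backtrack on d: now try d = 0.
The clause (~e) is unit, so e = 0.
The clause (~c) is unit, so c = 0.
That conflicts with the unit clause (c).
Both values of d lead to a conflict.
No assignment satisfies every clause.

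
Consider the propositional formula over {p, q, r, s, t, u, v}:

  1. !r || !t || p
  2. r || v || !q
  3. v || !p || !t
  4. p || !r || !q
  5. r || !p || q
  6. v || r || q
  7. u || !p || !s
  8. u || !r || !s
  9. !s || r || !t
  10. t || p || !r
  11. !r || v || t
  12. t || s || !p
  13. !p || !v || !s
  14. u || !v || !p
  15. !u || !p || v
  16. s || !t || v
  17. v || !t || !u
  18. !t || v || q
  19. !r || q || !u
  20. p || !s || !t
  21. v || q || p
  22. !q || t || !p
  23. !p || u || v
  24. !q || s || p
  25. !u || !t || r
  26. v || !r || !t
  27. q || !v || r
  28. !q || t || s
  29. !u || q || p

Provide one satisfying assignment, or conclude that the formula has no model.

Try r = true.
Try t = true.
(p) alone gives p = true.
(v) alone gives v = true.
(!s) alone gives s = false.
(u) alone gives u = true.
(q) alone gives q = true.
This assignment satisfies each clause.

p=true; q=true; r=true; s=false; t=true; u=true; v=true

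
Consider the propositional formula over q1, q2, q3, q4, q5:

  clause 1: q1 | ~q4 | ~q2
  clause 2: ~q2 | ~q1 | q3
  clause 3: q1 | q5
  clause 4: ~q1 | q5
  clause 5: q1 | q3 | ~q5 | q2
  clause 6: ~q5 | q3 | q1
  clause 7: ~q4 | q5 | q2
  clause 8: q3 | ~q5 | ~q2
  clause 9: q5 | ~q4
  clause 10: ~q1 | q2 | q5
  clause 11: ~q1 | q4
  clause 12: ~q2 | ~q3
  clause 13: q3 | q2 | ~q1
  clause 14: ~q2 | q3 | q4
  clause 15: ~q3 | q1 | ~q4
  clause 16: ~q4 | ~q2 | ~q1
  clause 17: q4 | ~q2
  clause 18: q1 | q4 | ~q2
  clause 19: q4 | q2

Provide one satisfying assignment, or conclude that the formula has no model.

Suppose q1 = 1.
(q5) alone gives q5 = 1.
(q4) alone gives q4 = 1.
(~q2) alone gives q2 = 0.
(q3) alone gives q3 = 1.
All clauses are satisfied.

q1 ↦ 1; q2 ↦ 0; q3 ↦ 1; q4 ↦ 1; q5 ↦ 1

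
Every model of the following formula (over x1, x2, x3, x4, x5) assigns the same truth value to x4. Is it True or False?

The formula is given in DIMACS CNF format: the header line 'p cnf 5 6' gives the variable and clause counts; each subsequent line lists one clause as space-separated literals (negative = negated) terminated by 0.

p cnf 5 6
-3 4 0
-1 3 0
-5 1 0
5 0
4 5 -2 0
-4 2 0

Suppose x4 = False.
(¬x3) alone gives x3 = False.
(¬x1) alone gives x1 = False.
(¬x5) alone gives x5 = False.
But (x5) is also a unit clause — contradiction.
So every satisfying assignment has x4 = True.

True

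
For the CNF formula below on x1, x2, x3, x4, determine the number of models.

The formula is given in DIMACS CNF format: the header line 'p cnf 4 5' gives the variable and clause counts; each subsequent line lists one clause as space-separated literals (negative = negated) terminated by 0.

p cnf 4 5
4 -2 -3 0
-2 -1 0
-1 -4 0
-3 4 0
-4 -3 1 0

There are 2^4 = 16 truth assignments over (x1, x2, x3, x4).
Check each against the 5 clauses (columns in the order x1, x2, x3, x4):
  F F F F  ✓ satisfies all
  F F F T  ✓ satisfies all
  F F T F  ✗ fails (¬x3 ∨ x4)
  F F T T  ✗ fails (¬x4 ∨ ¬x3 ∨ x1)
  F T F F  ✓ satisfies all
  F T F T  ✓ satisfies all
  F T T F  ✗ fails (x4 ∨ ¬x2 ∨ ¬x3)
  F T T T  ✗ fails (¬x4 ∨ ¬x3 ∨ x1)
  T F F F  ✓ satisfies all
  T F F T  ✗ fails (¬x1 ∨ ¬x4)
  T F T F  ✗ fails (¬x3 ∨ x4)
  T F T T  ✗ fails (¬x1 ∨ ¬x4)
  T T F F  ✗ fails (¬x2 ∨ ¬x1)
  T T F T  ✗ fails (¬x2 ∨ ¬x1)
  T T T F  ✗ fails (x4 ∨ ¬x2 ∨ ¬x3)
  T T T T  ✗ fails (¬x2 ∨ ¬x1)
5 of the 16 rows are models.

5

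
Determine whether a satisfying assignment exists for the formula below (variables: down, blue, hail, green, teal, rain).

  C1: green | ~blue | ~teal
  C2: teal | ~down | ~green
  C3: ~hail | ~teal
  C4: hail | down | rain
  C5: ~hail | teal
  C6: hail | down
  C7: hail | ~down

No, unsatisfiable

Try hail = 0.
Unit clause (down) forces down = 1.
That conflicts with the unit clause (~down).
That branch fails; take hail = 1 instead.
Unit clause (~teal) forces teal = 0.
That conflicts with the unit clause (teal).
Neither hail = 1 nor hail = 0 works.
No assignment satisfies every clause.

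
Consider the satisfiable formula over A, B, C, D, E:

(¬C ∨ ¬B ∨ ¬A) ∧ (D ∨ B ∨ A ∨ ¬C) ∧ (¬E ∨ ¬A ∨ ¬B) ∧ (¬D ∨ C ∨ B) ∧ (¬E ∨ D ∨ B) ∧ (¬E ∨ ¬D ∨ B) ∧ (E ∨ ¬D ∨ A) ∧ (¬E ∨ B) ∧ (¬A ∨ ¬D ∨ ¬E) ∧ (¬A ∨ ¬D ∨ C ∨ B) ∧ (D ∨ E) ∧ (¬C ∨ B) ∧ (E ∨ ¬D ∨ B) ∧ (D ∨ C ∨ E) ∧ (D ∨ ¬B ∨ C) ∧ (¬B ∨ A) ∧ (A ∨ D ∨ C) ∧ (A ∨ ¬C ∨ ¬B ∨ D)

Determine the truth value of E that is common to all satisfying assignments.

Suppose E = True.
(B) alone gives B = True.
(¬A) alone gives A = False.
That conflicts with the unit clause (A).
So every satisfying assignment has E = False.

False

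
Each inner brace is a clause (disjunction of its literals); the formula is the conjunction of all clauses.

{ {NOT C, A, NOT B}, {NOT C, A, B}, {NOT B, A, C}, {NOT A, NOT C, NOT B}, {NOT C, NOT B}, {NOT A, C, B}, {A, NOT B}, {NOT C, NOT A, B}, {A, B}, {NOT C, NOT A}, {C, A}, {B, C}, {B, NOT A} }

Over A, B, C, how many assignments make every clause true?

There are 2^3 = 8 truth assignments over (A, B, C).
Check each against the 13 clauses (columns in the order A, B, C):
  F F F  ✗ fails (A OR B)
  F F T  ✗ fails (NOT C OR A OR B)
  F T F  ✗ fails (NOT B OR A OR C)
  F T T  ✗ fails (NOT C OR A OR NOT B)
  T F F  ✗ fails (NOT A OR C OR B)
  T F T  ✗ fails (NOT C OR NOT A OR B)
  T T F  ✓ satisfies all
  T T T  ✗ fails (NOT A OR NOT C OR NOT B)
1 of the 8 rows is a model.

1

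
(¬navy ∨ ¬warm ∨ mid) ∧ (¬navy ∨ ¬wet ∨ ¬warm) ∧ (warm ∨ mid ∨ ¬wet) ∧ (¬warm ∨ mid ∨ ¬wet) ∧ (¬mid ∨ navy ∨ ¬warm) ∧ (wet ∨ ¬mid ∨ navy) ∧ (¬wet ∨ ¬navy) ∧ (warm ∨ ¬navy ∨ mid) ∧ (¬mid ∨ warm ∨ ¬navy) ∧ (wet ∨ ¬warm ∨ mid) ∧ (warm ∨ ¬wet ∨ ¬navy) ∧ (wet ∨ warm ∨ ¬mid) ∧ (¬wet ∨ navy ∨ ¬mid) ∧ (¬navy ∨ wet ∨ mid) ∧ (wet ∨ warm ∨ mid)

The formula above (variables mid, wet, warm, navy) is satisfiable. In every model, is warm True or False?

True

Suppose warm = False.
Suppose mid = True.
From the singleton clause (¬navy), navy = False.
From the singleton clause (wet), wet = True.
That conflicts with the unit clause (¬wet).
Backtrack on mid: now try mid = False.
From the singleton clause (¬wet), wet = False.
That conflicts with the unit clause (wet).
Either choice for mid ends in contradiction.
So every satisfying assignment has warm = True.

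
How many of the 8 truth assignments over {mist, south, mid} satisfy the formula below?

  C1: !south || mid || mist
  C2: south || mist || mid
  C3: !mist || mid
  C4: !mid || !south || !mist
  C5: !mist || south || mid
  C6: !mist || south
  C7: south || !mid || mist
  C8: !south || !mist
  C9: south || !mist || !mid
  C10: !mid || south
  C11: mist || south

1

There are 2^3 = 8 truth assignments over (mist, south, mid).
Check each against the 11 clauses (columns in the order mist, south, mid):
  F F F  ✗ fails (south || mist || mid)
  F F T  ✗ fails (south || !mid || mist)
  F T F  ✗ fails (!south || mid || mist)
  F T T  ✓ satisfies all
  T F F  ✗ fails (!mist || mid)
  T F T  ✗ fails (!mist || south)
  T T F  ✗ fails (!mist || mid)
  T T T  ✗ fails (!mid || !south || !mist)
1 of the 8 rows is a model.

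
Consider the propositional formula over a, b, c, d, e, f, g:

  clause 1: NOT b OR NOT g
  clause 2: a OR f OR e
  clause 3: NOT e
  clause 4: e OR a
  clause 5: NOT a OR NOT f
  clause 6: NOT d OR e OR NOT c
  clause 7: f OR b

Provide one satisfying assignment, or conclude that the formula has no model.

(NOT e) alone gives e = false.
(a) alone gives a = true.
(NOT f) alone gives f = false.
(b) alone gives b = true.
(NOT g) alone gives g = false.
Try d = false.
Every clause is now satisfied; c is unconstrained.

a: true, b: true, c: false, d: false, e: false, f: false, g: false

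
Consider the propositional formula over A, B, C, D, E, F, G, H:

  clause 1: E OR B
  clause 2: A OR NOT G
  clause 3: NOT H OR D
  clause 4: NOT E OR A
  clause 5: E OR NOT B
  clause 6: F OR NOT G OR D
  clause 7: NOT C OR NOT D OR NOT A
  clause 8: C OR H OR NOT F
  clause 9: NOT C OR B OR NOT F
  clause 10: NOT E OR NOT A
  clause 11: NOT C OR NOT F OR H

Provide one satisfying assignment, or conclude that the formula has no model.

Branch on E: set E = true.
The clause (A) is unit, so A = true.
Now (NOT A) is unsatisfied and unit — conflict.
That branch fails; take E = false instead.
The clause (B) is unit, so B = true.
Now (NOT B) is unsatisfied and unit — conflict.
Both values of E lead to a conflict.

UNSATISFIABLE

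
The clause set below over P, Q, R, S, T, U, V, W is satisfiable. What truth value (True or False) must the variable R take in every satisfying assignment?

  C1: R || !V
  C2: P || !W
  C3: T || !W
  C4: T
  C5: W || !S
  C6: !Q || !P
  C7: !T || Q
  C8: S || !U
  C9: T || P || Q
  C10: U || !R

Suppose R = true.
Unit clause (T) forces T = true.
Unit clause (Q) forces Q = true.
Unit clause (!P) forces P = false.
Unit clause (!W) forces W = false.
Unit clause (!S) forces S = false.
Unit clause (!U) forces U = false.
That conflicts with the unit clause (U).
So every satisfying assignment has R = False.

False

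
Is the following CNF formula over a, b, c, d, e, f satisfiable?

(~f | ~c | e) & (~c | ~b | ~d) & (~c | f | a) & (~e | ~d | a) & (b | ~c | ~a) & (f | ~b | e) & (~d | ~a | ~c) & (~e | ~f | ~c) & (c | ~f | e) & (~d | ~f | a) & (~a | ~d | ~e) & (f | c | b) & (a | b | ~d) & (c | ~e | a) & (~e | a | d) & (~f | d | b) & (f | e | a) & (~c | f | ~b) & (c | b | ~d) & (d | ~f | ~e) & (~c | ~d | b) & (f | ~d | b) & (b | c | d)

Suppose f = 0.
Suppose c = 0.
Unit clause (b) forces b = 1.
Unit clause (e) forces e = 1.
Unit clause (a) forces a = 1.
Unit clause (~d) forces d = 0.
This assignment satisfies each clause.
A satisfying assignment: a=1; b=1; c=0; d=0; e=1; f=0.

Yes, satisfiable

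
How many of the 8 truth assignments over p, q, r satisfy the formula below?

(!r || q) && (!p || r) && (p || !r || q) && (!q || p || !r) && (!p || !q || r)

There are 2^3 = 8 truth assignments over (p, q, r).
Split on r. With r = true, the clauses containing r are satisfied and !r drops from the rest; 1 of the 2^2 = 4 assignments to the other variables satisfy what remains.
With r = false, by the same count on the reduced clause set, 2 assignments work.
(One model: p=F, q=F, r=F.)
Total: 1 + 2 = 3.

3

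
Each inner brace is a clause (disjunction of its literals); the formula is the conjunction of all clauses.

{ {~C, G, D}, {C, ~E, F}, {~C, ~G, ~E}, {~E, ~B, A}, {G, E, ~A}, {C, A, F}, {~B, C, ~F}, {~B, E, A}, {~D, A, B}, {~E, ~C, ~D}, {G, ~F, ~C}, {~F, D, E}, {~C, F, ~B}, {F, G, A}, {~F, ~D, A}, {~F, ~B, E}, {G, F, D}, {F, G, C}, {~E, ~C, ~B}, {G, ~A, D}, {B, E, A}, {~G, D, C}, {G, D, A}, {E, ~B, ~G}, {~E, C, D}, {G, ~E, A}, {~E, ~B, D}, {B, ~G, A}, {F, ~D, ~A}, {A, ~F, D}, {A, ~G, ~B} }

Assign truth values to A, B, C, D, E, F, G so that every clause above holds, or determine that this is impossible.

A=1,  B=0,  C=1,  D=1,  E=0,  F=1,  G=1

Suppose C = 1.
Suppose G = 1.
(~E) alone gives E = 0.
(~B) alone gives B = 0.
(A) alone gives A = 1.
Suppose F = 1.
(D) alone gives D = 1.
This assignment satisfies each clause.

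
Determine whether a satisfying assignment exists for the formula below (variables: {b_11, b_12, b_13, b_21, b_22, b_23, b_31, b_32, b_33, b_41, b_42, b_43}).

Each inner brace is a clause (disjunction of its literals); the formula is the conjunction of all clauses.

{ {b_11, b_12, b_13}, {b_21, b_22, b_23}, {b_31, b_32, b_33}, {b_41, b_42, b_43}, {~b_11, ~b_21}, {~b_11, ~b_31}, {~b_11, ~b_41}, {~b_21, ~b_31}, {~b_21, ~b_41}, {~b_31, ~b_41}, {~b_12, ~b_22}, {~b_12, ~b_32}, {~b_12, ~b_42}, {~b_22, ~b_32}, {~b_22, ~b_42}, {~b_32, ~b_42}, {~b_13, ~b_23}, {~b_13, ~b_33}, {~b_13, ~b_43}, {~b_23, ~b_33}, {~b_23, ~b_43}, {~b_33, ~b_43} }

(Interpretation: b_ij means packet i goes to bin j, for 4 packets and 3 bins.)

Case b_11 = 0:
Case b_12 = 1:
(~b_22) alone gives b_22 = 0.
(~b_32) alone gives b_32 = 0.
(~b_42) alone gives b_42 = 0.
Case b_21 = 1:
(~b_31) alone gives b_31 = 0.
(b_33) alone gives b_33 = 1.
(~b_41) alone gives b_41 = 0.
(b_43) alone gives b_43 = 1.
That conflicts with the unit clause (~b_43).
Backtrack on b_21: now try b_21 = 0.
(b_23) alone gives b_23 = 1.
(~b_13) alone gives b_13 = 0.
(~b_33) alone gives b_33 = 0.
(b_31) alone gives b_31 = 1.
(~b_41) alone gives b_41 = 0.
(b_43) alone gives b_43 = 1.
That conflicts with the unit clause (~b_43).
Neither b_21 = 1 nor b_21 = 0 works.
Backtrack on b_12: now try b_12 = 0.
(b_13) alone gives b_13 = 1.
(~b_23) alone gives b_23 = 0.
(~b_33) alone gives b_33 = 0.
(~b_43) alone gives b_43 = 0.
Case b_21 = 1:
(~b_31) alone gives b_31 = 0.
(b_32) alone gives b_32 = 1.
(~b_41) alone gives b_41 = 0.
(b_42) alone gives b_42 = 1.
That conflicts with the unit clause (~b_42).
Backtrack on b_21: now try b_21 = 0.
(b_22) alone gives b_22 = 1.
(~b_32) alone gives b_32 = 0.
(b_31) alone gives b_31 = 1.
(~b_41) alone gives b_41 = 0.
(b_42) alone gives b_42 = 1.
That conflicts with the unit clause (~b_42).
Neither b_21 = 1 nor b_21 = 0 works.
Neither b_12 = 1 nor b_12 = 0 works.
Backtrack on b_11: now try b_11 = 1.
(~b_21) alone gives b_21 = 0.
(~b_31) alone gives b_31 = 0.
(~b_41) alone gives b_41 = 0.
Case b_22 = 1:
(~b_12) alone gives b_12 = 0.
(~b_32) alone gives b_32 = 0.
(b_33) alone gives b_33 = 1.
(~b_42) alone gives b_42 = 0.
(b_43) alone gives b_43 = 1.
That conflicts with the unit clause (~b_43).
Backtrack on b_22: now try b_22 = 0.
(b_23) alone gives b_23 = 1.
(~b_13) alone gives b_13 = 0.
(~b_33) alone gives b_33 = 0.
(b_32) alone gives b_32 = 1.
(~b_12) alone gives b_12 = 0.
(~b_42) alone gives b_42 = 0.
(b_43) alone gives b_43 = 1.
That conflicts with the unit clause (~b_43).
Neither b_22 = 1 nor b_22 = 0 works.
Neither b_11 = 1 nor b_11 = 0 works.
No assignment satisfies every clause.

No, unsatisfiable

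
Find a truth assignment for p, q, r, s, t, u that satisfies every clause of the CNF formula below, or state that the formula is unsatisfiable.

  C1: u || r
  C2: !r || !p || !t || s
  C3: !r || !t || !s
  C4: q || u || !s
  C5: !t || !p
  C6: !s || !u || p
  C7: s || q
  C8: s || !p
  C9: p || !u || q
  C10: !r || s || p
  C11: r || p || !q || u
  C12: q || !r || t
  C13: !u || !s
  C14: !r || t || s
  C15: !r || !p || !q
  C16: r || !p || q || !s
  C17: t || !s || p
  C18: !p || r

p: false,  q: true,  r: false,  s: false,  t: true,  u: true

Branch on u: set u = true.
The clause (!s) is unit, so s = false.
The clause (q) is unit, so q = true.
The clause (!p) is unit, so p = false.
The clause (!r) is unit, so r = false.
No clause remains; t is free.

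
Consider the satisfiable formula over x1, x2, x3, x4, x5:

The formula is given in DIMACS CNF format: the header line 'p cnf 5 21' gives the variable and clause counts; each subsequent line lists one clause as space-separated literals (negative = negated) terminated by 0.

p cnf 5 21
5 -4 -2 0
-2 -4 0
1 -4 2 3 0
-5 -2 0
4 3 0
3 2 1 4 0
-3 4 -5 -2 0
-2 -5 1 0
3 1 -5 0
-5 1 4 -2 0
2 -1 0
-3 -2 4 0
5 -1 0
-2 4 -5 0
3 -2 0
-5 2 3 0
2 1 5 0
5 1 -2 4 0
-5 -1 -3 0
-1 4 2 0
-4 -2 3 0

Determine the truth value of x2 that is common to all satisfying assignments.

Suppose x2 = True.
From the singleton clause (¬x4), x4 = False.
From the singleton clause (¬x5), x5 = False.
From the singleton clause (x3), x3 = True.
Now (¬x3) is unsatisfied and unit — conflict.
So every satisfying assignment has x2 = False.

False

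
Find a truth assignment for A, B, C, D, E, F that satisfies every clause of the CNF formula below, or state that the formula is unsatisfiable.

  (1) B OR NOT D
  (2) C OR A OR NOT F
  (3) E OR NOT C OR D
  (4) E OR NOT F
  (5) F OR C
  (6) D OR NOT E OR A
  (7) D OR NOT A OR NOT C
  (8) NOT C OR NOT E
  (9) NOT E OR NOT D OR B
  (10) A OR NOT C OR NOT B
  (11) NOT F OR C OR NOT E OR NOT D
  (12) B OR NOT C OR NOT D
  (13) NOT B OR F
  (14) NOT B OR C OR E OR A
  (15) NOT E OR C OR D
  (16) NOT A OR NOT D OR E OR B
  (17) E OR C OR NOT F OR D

UNSATISFIABLE

Try B = true.
From the singleton clause (F), F = true.
From the singleton clause (E), E = true.
From the singleton clause (NOT C), C = false.
From the singleton clause (A), A = true.
From the singleton clause (NOT D), D = false.
That conflicts with the unit clause (D).
Undo B and try B = false.
From the singleton clause (NOT D), D = false.
Try E = true.
From the singleton clause (A), A = true.
From the singleton clause (NOT C), C = false.
That conflicts with the unit clause (C).
Undo E and try E = false.
From the singleton clause (NOT C), C = false.
From the singleton clause (NOT F), F = false.
That conflicts with the unit clause (F).
Either choice for E ends in contradiction.
Either choice for B ends in contradiction.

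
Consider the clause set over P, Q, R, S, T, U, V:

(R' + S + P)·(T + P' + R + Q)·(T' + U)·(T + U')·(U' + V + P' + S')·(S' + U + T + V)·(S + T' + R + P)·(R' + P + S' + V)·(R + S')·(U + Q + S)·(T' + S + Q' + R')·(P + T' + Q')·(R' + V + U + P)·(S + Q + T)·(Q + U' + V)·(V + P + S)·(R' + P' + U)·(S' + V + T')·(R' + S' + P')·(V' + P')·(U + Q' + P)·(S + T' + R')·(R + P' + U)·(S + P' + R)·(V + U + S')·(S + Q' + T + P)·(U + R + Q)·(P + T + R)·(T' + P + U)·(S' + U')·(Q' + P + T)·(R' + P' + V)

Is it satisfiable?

Try T = 0.
From the singleton clause (U'), U = 0.
Try S = 1.
From the singleton clause (V), V = 1.
From the singleton clause (R), R = 1.
From the singleton clause (P'), P = 0.
From the singleton clause (Q'), Q = 0.
This assignment satisfies each clause.
A satisfying assignment: P: 0; Q: 0; R: 1; S: 1; T: 0; U: 0; V: 1.

Satisfiable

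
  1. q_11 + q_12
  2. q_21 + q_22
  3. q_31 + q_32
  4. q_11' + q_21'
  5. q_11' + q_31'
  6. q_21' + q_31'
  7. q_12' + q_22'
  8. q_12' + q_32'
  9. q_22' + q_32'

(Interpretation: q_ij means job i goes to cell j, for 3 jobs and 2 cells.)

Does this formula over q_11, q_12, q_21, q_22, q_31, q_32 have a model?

No

Suppose q_11 = 1.
From the singleton clause (q_21'), q_21 = 0.
From the singleton clause (q_22), q_22 = 1.
From the singleton clause (q_31'), q_31 = 0.
From the singleton clause (q_32), q_32 = 1.
That conflicts with the unit clause (q_32').
So q_11 must be the other value — set q_11 = 0.
From the singleton clause (q_12), q_12 = 1.
From the singleton clause (q_22'), q_22 = 0.
From the singleton clause (q_21), q_21 = 1.
From the singleton clause (q_31'), q_31 = 0.
From the singleton clause (q_32), q_32 = 1.
That conflicts with the unit clause (q_32').
Either choice for q_11 ends in contradiction.
No assignment satisfies every clause.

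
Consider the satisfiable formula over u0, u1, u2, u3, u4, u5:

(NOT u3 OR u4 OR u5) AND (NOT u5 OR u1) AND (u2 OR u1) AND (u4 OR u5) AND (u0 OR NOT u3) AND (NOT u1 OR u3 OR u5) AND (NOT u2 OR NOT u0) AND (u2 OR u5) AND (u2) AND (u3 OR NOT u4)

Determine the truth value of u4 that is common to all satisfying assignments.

Suppose u4 = true.
(u2) alone gives u2 = true.
(NOT u0) alone gives u0 = false.
(NOT u3) alone gives u3 = false.
But (u3) is also a unit clause — contradiction.
So every satisfying assignment has u4 = False.

False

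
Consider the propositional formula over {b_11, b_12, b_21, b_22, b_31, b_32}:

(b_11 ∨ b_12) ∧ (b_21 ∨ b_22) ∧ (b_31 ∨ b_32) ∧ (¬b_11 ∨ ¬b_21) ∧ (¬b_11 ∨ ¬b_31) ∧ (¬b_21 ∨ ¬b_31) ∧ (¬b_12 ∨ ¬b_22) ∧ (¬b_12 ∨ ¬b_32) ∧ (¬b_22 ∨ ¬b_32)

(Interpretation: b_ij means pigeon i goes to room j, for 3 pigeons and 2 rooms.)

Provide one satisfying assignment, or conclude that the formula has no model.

Try b_11 = True.
Unit clause (¬b_21) forces b_21 = False.
Unit clause (b_22) forces b_22 = True.
Unit clause (¬b_31) forces b_31 = False.
Unit clause (b_32) forces b_32 = True.
That conflicts with the unit clause (¬b_32).
That branch fails; take b_11 = False instead.
Unit clause (b_12) forces b_12 = True.
Unit clause (¬b_22) forces b_22 = False.
Unit clause (b_21) forces b_21 = True.
Unit clause (¬b_31) forces b_31 = False.
Unit clause (b_32) forces b_32 = True.
That conflicts with the unit clause (¬b_32).
Either choice for b_11 ends in contradiction.

UNSATISFIABLE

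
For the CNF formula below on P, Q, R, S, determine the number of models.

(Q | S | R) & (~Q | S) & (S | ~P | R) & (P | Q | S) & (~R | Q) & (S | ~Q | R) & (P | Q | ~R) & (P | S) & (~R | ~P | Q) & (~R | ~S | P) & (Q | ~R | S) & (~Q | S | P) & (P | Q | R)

4

There are 2^4 = 16 truth assignments over (P, Q, R, S).
Check each against the 13 clauses (columns in the order P, Q, R, S):
  F F F F  ✗ fails (Q | S | R)
  F F F T  ✗ fails (P | Q | R)
  F F T F  ✗ fails (P | Q | S)
  F F T T  ✗ fails (~R | Q)
  F T F F  ✗ fails (~Q | S)
  F T F T  ✓ satisfies all
  F T T F  ✗ fails (~Q | S)
  F T T T  ✗ fails (~R | ~S | P)
  T F F F  ✗ fails (Q | S | R)
  T F F T  ✓ satisfies all
  T F T F  ✗ fails (~R | Q)
  T F T T  ✗ fails (~R | Q)
  T T F F  ✗ fails (~Q | S)
  T T F T  ✓ satisfies all
  T T T F  ✗ fails (~Q | S)
  T T T T  ✓ satisfies all
4 of the 16 rows are models.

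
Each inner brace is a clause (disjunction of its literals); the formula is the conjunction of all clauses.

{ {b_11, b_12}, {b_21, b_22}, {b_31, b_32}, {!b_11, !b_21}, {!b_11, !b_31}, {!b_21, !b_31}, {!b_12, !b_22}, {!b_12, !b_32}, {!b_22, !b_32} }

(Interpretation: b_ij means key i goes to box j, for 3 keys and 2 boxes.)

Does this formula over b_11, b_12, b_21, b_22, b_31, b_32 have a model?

No

Case b_11 = true:
(!b_21) alone gives b_21 = false.
(b_22) alone gives b_22 = true.
(!b_31) alone gives b_31 = false.
(b_32) alone gives b_32 = true.
But (!b_32) is also a unit clause — contradiction.
Undo b_11 and try b_11 = false.
(b_12) alone gives b_12 = true.
(!b_22) alone gives b_22 = false.
(b_21) alone gives b_21 = true.
(!b_31) alone gives b_31 = false.
(b_32) alone gives b_32 = true.
But (!b_32) is also a unit clause — contradiction.
Either choice for b_11 ends in contradiction.
No assignment satisfies every clause.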